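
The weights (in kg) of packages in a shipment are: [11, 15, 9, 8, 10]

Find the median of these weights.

10

Step 1: Sort the data in ascending order: [8, 9, 10, 11, 15]
Step 2: The number of values is n = 5.
Step 3: Since n is odd, the median is the middle value at position 3: 10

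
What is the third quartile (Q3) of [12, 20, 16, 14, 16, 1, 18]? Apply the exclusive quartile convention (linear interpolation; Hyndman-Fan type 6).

18

Step 1: Sort the data: [1, 12, 14, 16, 16, 18, 20]
Step 2: n = 7
Step 3: Using the exclusive quartile method:
  Q1 = 12
  Q2 (median) = 16
  Q3 = 18
  IQR = Q3 - Q1 = 18 - 12 = 6
Step 4: Q3 = 18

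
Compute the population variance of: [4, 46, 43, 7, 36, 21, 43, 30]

237.9375

Step 1: Compute the mean: (4 + 46 + 43 + 7 + 36 + 21 + 43 + 30) / 8 = 28.75
Step 2: Compute squared deviations from the mean:
  (4 - 28.75)^2 = 612.5625
  (46 - 28.75)^2 = 297.5625
  (43 - 28.75)^2 = 203.0625
  (7 - 28.75)^2 = 473.0625
  (36 - 28.75)^2 = 52.5625
  (21 - 28.75)^2 = 60.0625
  (43 - 28.75)^2 = 203.0625
  (30 - 28.75)^2 = 1.5625
Step 3: Sum of squared deviations = 1903.5
Step 4: Population variance = 1903.5 / 8 = 237.9375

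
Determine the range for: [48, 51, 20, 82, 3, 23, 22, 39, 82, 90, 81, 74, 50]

87

Step 1: Identify the maximum value: max = 90
Step 2: Identify the minimum value: min = 3
Step 3: Range = max - min = 90 - 3 = 87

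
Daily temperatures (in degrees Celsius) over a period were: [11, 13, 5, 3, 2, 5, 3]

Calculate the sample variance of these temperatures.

18.3333

Step 1: Compute the mean: (11 + 13 + 5 + 3 + 2 + 5 + 3) / 7 = 6
Step 2: Compute squared deviations from the mean:
  (11 - 6)^2 = 25
  (13 - 6)^2 = 49
  (5 - 6)^2 = 1
  (3 - 6)^2 = 9
  (2 - 6)^2 = 16
  (5 - 6)^2 = 1
  (3 - 6)^2 = 9
Step 3: Sum of squared deviations = 110
Step 4: Sample variance = 110 / 6 = 18.3333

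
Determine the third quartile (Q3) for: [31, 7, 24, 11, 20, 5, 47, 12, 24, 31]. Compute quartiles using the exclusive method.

31

Step 1: Sort the data: [5, 7, 11, 12, 20, 24, 24, 31, 31, 47]
Step 2: n = 10
Step 3: Using the exclusive quartile method:
  Q1 = 10
  Q2 (median) = 22
  Q3 = 31
  IQR = Q3 - Q1 = 31 - 10 = 21
Step 4: Q3 = 31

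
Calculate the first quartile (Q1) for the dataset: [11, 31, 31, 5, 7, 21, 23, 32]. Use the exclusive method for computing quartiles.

8

Step 1: Sort the data: [5, 7, 11, 21, 23, 31, 31, 32]
Step 2: n = 8
Step 3: Using the exclusive quartile method:
  Q1 = 8
  Q2 (median) = 22
  Q3 = 31
  IQR = Q3 - Q1 = 31 - 8 = 23
Step 4: Q1 = 8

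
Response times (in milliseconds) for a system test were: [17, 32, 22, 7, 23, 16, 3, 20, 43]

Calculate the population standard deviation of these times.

11.392

Step 1: Compute the mean: 20.3333
Step 2: Sum of squared deviations from the mean: 1168
Step 3: Population variance = 1168 / 9 = 129.7778
Step 4: Standard deviation = sqrt(129.7778) = 11.392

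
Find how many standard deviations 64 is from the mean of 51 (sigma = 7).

1.8571

Step 1: Recall the z-score formula: z = (x - mu) / sigma
Step 2: Substitute values: z = (64 - 51) / 7
Step 3: z = 13 / 7 = 1.8571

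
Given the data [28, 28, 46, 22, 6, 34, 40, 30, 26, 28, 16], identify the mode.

28

Step 1: Count the frequency of each value:
  6: appears 1 time(s)
  16: appears 1 time(s)
  22: appears 1 time(s)
  26: appears 1 time(s)
  28: appears 3 time(s)
  30: appears 1 time(s)
  34: appears 1 time(s)
  40: appears 1 time(s)
  46: appears 1 time(s)
Step 2: The value 28 appears most frequently (3 times).
Step 3: Mode = 28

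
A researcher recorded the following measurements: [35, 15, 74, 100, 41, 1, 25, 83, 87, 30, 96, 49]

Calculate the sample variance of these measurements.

1136.3636

Step 1: Compute the mean: (35 + 15 + 74 + 100 + 41 + 1 + 25 + 83 + 87 + 30 + 96 + 49) / 12 = 53
Step 2: Compute squared deviations from the mean:
  (35 - 53)^2 = 324
  (15 - 53)^2 = 1444
  (74 - 53)^2 = 441
  (100 - 53)^2 = 2209
  (41 - 53)^2 = 144
  (1 - 53)^2 = 2704
  (25 - 53)^2 = 784
  (83 - 53)^2 = 900
  (87 - 53)^2 = 1156
  (30 - 53)^2 = 529
  (96 - 53)^2 = 1849
  (49 - 53)^2 = 16
Step 3: Sum of squared deviations = 12500
Step 4: Sample variance = 12500 / 11 = 1136.3636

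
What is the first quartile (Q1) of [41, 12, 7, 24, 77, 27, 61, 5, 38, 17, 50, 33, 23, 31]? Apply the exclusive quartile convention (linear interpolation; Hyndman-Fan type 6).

15.75

Step 1: Sort the data: [5, 7, 12, 17, 23, 24, 27, 31, 33, 38, 41, 50, 61, 77]
Step 2: n = 14
Step 3: Using the exclusive quartile method:
  Q1 = 15.75
  Q2 (median) = 29
  Q3 = 43.25
  IQR = Q3 - Q1 = 43.25 - 15.75 = 27.5
Step 4: Q1 = 15.75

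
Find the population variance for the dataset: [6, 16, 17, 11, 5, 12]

20.4722

Step 1: Compute the mean: (6 + 16 + 17 + 11 + 5 + 12) / 6 = 11.1667
Step 2: Compute squared deviations from the mean:
  (6 - 11.1667)^2 = 26.6944
  (16 - 11.1667)^2 = 23.3611
  (17 - 11.1667)^2 = 34.0278
  (11 - 11.1667)^2 = 0.0278
  (5 - 11.1667)^2 = 38.0278
  (12 - 11.1667)^2 = 0.6944
Step 3: Sum of squared deviations = 122.8333
Step 4: Population variance = 122.8333 / 6 = 20.4722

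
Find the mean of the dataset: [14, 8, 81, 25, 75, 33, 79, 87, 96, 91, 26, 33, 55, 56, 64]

54.8667

Step 1: Sum all values: 14 + 8 + 81 + 25 + 75 + 33 + 79 + 87 + 96 + 91 + 26 + 33 + 55 + 56 + 64 = 823
Step 2: Count the number of values: n = 15
Step 3: Mean = sum / n = 823 / 15 = 54.8667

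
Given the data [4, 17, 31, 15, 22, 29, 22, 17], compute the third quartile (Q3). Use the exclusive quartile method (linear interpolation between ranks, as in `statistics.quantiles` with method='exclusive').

27.25

Step 1: Sort the data: [4, 15, 17, 17, 22, 22, 29, 31]
Step 2: n = 8
Step 3: Using the exclusive quartile method:
  Q1 = 15.5
  Q2 (median) = 19.5
  Q3 = 27.25
  IQR = Q3 - Q1 = 27.25 - 15.5 = 11.75
Step 4: Q3 = 27.25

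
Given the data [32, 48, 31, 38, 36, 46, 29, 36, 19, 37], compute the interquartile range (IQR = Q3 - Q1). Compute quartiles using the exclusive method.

9.5

Step 1: Sort the data: [19, 29, 31, 32, 36, 36, 37, 38, 46, 48]
Step 2: n = 10
Step 3: Using the exclusive quartile method:
  Q1 = 30.5
  Q2 (median) = 36
  Q3 = 40
  IQR = Q3 - Q1 = 40 - 30.5 = 9.5
Step 4: IQR = 9.5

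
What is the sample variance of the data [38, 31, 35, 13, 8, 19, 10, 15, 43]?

175.5278

Step 1: Compute the mean: (38 + 31 + 35 + 13 + 8 + 19 + 10 + 15 + 43) / 9 = 23.5556
Step 2: Compute squared deviations from the mean:
  (38 - 23.5556)^2 = 208.642
  (31 - 23.5556)^2 = 55.4198
  (35 - 23.5556)^2 = 130.9753
  (13 - 23.5556)^2 = 111.4198
  (8 - 23.5556)^2 = 241.9753
  (19 - 23.5556)^2 = 20.7531
  (10 - 23.5556)^2 = 183.7531
  (15 - 23.5556)^2 = 73.1975
  (43 - 23.5556)^2 = 378.0864
Step 3: Sum of squared deviations = 1404.2222
Step 4: Sample variance = 1404.2222 / 8 = 175.5278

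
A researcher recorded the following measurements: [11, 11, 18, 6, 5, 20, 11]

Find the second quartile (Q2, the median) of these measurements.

11

Step 1: Sort the data: [5, 6, 11, 11, 11, 18, 20]
Step 2: n = 7
Step 3: Q2 is the median. Since n is odd, it is the middle value at position 4: 11
Step 4: Q2 = 11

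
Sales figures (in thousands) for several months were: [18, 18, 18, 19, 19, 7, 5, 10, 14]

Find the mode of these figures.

18

Step 1: Count the frequency of each value:
  5: appears 1 time(s)
  7: appears 1 time(s)
  10: appears 1 time(s)
  14: appears 1 time(s)
  18: appears 3 time(s)
  19: appears 2 time(s)
Step 2: The value 18 appears most frequently (3 times).
Step 3: Mode = 18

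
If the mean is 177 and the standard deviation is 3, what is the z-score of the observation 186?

3

Step 1: Recall the z-score formula: z = (x - mu) / sigma
Step 2: Substitute values: z = (186 - 177) / 3
Step 3: z = 9 / 3 = 3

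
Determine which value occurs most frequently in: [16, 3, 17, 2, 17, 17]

17

Step 1: Count the frequency of each value:
  2: appears 1 time(s)
  3: appears 1 time(s)
  16: appears 1 time(s)
  17: appears 3 time(s)
Step 2: The value 17 appears most frequently (3 times).
Step 3: Mode = 17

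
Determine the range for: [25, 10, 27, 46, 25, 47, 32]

37

Step 1: Identify the maximum value: max = 47
Step 2: Identify the minimum value: min = 10
Step 3: Range = max - min = 47 - 10 = 37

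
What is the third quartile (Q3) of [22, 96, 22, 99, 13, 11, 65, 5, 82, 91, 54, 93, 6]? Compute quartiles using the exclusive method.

92

Step 1: Sort the data: [5, 6, 11, 13, 22, 22, 54, 65, 82, 91, 93, 96, 99]
Step 2: n = 13
Step 3: Using the exclusive quartile method:
  Q1 = 12
  Q2 (median) = 54
  Q3 = 92
  IQR = Q3 - Q1 = 92 - 12 = 80
Step 4: Q3 = 92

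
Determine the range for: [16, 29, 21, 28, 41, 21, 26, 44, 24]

28

Step 1: Identify the maximum value: max = 44
Step 2: Identify the minimum value: min = 16
Step 3: Range = max - min = 44 - 16 = 28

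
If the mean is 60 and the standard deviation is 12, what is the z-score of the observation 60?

0

Step 1: Recall the z-score formula: z = (x - mu) / sigma
Step 2: Substitute values: z = (60 - 60) / 12
Step 3: z = 0 / 12 = 0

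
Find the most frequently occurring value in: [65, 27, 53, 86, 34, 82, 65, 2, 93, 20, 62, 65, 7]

65

Step 1: Count the frequency of each value:
  2: appears 1 time(s)
  7: appears 1 time(s)
  20: appears 1 time(s)
  27: appears 1 time(s)
  34: appears 1 time(s)
  53: appears 1 time(s)
  62: appears 1 time(s)
  65: appears 3 time(s)
  82: appears 1 time(s)
  86: appears 1 time(s)
  93: appears 1 time(s)
Step 2: The value 65 appears most frequently (3 times).
Step 3: Mode = 65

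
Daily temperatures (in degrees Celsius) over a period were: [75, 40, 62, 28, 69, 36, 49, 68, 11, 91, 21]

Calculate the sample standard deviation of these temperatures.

25.0559

Step 1: Compute the mean: 50
Step 2: Sum of squared deviations from the mean: 6278
Step 3: Sample variance = 6278 / 10 = 627.8
Step 4: Standard deviation = sqrt(627.8) = 25.0559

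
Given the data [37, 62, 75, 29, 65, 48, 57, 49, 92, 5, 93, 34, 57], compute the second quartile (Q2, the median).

57

Step 1: Sort the data: [5, 29, 34, 37, 48, 49, 57, 57, 62, 65, 75, 92, 93]
Step 2: n = 13
Step 3: Q2 is the median. Since n is odd, it is the middle value at position 7: 57
Step 4: Q2 = 57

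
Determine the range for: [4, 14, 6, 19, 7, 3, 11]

16

Step 1: Identify the maximum value: max = 19
Step 2: Identify the minimum value: min = 3
Step 3: Range = max - min = 19 - 3 = 16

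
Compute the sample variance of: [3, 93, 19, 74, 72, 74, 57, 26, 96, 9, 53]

1102.4545

Step 1: Compute the mean: (3 + 93 + 19 + 74 + 72 + 74 + 57 + 26 + 96 + 9 + 53) / 11 = 52.3636
Step 2: Compute squared deviations from the mean:
  (3 - 52.3636)^2 = 2436.7686
  (93 - 52.3636)^2 = 1651.314
  (19 - 52.3636)^2 = 1113.1322
  (74 - 52.3636)^2 = 468.1322
  (72 - 52.3636)^2 = 385.5868
  (74 - 52.3636)^2 = 468.1322
  (57 - 52.3636)^2 = 21.4959
  (26 - 52.3636)^2 = 695.0413
  (96 - 52.3636)^2 = 1904.1322
  (9 - 52.3636)^2 = 1880.405
  (53 - 52.3636)^2 = 0.405
Step 3: Sum of squared deviations = 11024.5455
Step 4: Sample variance = 11024.5455 / 10 = 1102.4545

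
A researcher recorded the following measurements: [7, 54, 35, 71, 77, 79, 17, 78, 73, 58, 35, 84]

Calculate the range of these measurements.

77

Step 1: Identify the maximum value: max = 84
Step 2: Identify the minimum value: min = 7
Step 3: Range = max - min = 84 - 7 = 77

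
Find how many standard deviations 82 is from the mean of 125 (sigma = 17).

-2.5294

Step 1: Recall the z-score formula: z = (x - mu) / sigma
Step 2: Substitute values: z = (82 - 125) / 17
Step 3: z = -43 / 17 = -2.5294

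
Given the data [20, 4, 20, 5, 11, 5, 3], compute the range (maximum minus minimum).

17

Step 1: Identify the maximum value: max = 20
Step 2: Identify the minimum value: min = 3
Step 3: Range = max - min = 20 - 3 = 17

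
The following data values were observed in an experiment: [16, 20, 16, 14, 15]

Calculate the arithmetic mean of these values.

16.2

Step 1: Sum all values: 16 + 20 + 16 + 14 + 15 = 81
Step 2: Count the number of values: n = 5
Step 3: Mean = sum / n = 81 / 5 = 16.2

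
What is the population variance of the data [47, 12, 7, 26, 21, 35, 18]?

161.6327

Step 1: Compute the mean: (47 + 12 + 7 + 26 + 21 + 35 + 18) / 7 = 23.7143
Step 2: Compute squared deviations from the mean:
  (47 - 23.7143)^2 = 542.2245
  (12 - 23.7143)^2 = 137.2245
  (7 - 23.7143)^2 = 279.3673
  (26 - 23.7143)^2 = 5.2245
  (21 - 23.7143)^2 = 7.3673
  (35 - 23.7143)^2 = 127.3673
  (18 - 23.7143)^2 = 32.6531
Step 3: Sum of squared deviations = 1131.4286
Step 4: Population variance = 1131.4286 / 7 = 161.6327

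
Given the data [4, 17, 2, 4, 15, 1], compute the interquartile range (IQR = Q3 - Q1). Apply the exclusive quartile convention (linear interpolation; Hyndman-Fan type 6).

13.75

Step 1: Sort the data: [1, 2, 4, 4, 15, 17]
Step 2: n = 6
Step 3: Using the exclusive quartile method:
  Q1 = 1.75
  Q2 (median) = 4
  Q3 = 15.5
  IQR = Q3 - Q1 = 15.5 - 1.75 = 13.75
Step 4: IQR = 13.75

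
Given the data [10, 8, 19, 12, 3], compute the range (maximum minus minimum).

16

Step 1: Identify the maximum value: max = 19
Step 2: Identify the minimum value: min = 3
Step 3: Range = max - min = 19 - 3 = 16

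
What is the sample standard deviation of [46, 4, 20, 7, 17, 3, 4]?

15.4796

Step 1: Compute the mean: 14.4286
Step 2: Sum of squared deviations from the mean: 1437.7143
Step 3: Sample variance = 1437.7143 / 6 = 239.619
Step 4: Standard deviation = sqrt(239.619) = 15.4796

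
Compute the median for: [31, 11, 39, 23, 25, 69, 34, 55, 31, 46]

32.5

Step 1: Sort the data in ascending order: [11, 23, 25, 31, 31, 34, 39, 46, 55, 69]
Step 2: The number of values is n = 10.
Step 3: Since n is even, the median is the average of positions 5 and 6:
  Median = (31 + 34) / 2 = 32.5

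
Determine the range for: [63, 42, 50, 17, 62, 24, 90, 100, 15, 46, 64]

85

Step 1: Identify the maximum value: max = 100
Step 2: Identify the minimum value: min = 15
Step 3: Range = max - min = 100 - 15 = 85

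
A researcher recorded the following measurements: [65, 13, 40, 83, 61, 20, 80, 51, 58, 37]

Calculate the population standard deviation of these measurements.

22.2072

Step 1: Compute the mean: 50.8
Step 2: Sum of squared deviations from the mean: 4931.6
Step 3: Population variance = 4931.6 / 10 = 493.16
Step 4: Standard deviation = sqrt(493.16) = 22.2072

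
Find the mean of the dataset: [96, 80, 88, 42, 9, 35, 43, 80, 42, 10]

52.5

Step 1: Sum all values: 96 + 80 + 88 + 42 + 9 + 35 + 43 + 80 + 42 + 10 = 525
Step 2: Count the number of values: n = 10
Step 3: Mean = sum / n = 525 / 10 = 52.5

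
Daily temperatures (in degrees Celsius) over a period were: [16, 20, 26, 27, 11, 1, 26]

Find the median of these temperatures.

20

Step 1: Sort the data in ascending order: [1, 11, 16, 20, 26, 26, 27]
Step 2: The number of values is n = 7.
Step 3: Since n is odd, the median is the middle value at position 4: 20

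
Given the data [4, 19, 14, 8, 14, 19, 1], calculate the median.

14

Step 1: Sort the data in ascending order: [1, 4, 8, 14, 14, 19, 19]
Step 2: The number of values is n = 7.
Step 3: Since n is odd, the median is the middle value at position 4: 14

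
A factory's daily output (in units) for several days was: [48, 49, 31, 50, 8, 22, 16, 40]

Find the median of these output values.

35.5

Step 1: Sort the data in ascending order: [8, 16, 22, 31, 40, 48, 49, 50]
Step 2: The number of values is n = 8.
Step 3: Since n is even, the median is the average of positions 4 and 5:
  Median = (31 + 40) / 2 = 35.5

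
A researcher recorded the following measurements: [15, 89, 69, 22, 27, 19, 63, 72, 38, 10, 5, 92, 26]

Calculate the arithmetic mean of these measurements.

42.0769

Step 1: Sum all values: 15 + 89 + 69 + 22 + 27 + 19 + 63 + 72 + 38 + 10 + 5 + 92 + 26 = 547
Step 2: Count the number of values: n = 13
Step 3: Mean = sum / n = 547 / 13 = 42.0769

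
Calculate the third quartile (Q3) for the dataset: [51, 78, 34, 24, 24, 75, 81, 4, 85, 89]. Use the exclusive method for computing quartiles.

82

Step 1: Sort the data: [4, 24, 24, 34, 51, 75, 78, 81, 85, 89]
Step 2: n = 10
Step 3: Using the exclusive quartile method:
  Q1 = 24
  Q2 (median) = 63
  Q3 = 82
  IQR = Q3 - Q1 = 82 - 24 = 58
Step 4: Q3 = 82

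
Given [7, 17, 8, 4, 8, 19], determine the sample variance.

36.3

Step 1: Compute the mean: (7 + 17 + 8 + 4 + 8 + 19) / 6 = 10.5
Step 2: Compute squared deviations from the mean:
  (7 - 10.5)^2 = 12.25
  (17 - 10.5)^2 = 42.25
  (8 - 10.5)^2 = 6.25
  (4 - 10.5)^2 = 42.25
  (8 - 10.5)^2 = 6.25
  (19 - 10.5)^2 = 72.25
Step 3: Sum of squared deviations = 181.5
Step 4: Sample variance = 181.5 / 5 = 36.3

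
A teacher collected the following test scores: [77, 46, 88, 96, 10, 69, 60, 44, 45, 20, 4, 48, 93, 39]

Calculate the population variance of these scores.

807.7398

Step 1: Compute the mean: (77 + 46 + 88 + 96 + 10 + 69 + 60 + 44 + 45 + 20 + 4 + 48 + 93 + 39) / 14 = 52.7857
Step 2: Compute squared deviations from the mean:
  (77 - 52.7857)^2 = 586.3316
  (46 - 52.7857)^2 = 46.0459
  (88 - 52.7857)^2 = 1240.0459
  (96 - 52.7857)^2 = 1867.4745
  (10 - 52.7857)^2 = 1830.6173
  (69 - 52.7857)^2 = 262.9031
  (60 - 52.7857)^2 = 52.0459
  (44 - 52.7857)^2 = 77.1888
  (45 - 52.7857)^2 = 60.6173
  (20 - 52.7857)^2 = 1074.9031
  (4 - 52.7857)^2 = 2380.0459
  (48 - 52.7857)^2 = 22.9031
  (93 - 52.7857)^2 = 1617.1888
  (39 - 52.7857)^2 = 190.0459
Step 3: Sum of squared deviations = 11308.3571
Step 4: Population variance = 11308.3571 / 14 = 807.7398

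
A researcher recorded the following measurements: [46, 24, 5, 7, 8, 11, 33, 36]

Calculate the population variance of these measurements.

215.4375

Step 1: Compute the mean: (46 + 24 + 5 + 7 + 8 + 11 + 33 + 36) / 8 = 21.25
Step 2: Compute squared deviations from the mean:
  (46 - 21.25)^2 = 612.5625
  (24 - 21.25)^2 = 7.5625
  (5 - 21.25)^2 = 264.0625
  (7 - 21.25)^2 = 203.0625
  (8 - 21.25)^2 = 175.5625
  (11 - 21.25)^2 = 105.0625
  (33 - 21.25)^2 = 138.0625
  (36 - 21.25)^2 = 217.5625
Step 3: Sum of squared deviations = 1723.5
Step 4: Population variance = 1723.5 / 8 = 215.4375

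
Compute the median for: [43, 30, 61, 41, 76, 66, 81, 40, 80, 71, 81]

66

Step 1: Sort the data in ascending order: [30, 40, 41, 43, 61, 66, 71, 76, 80, 81, 81]
Step 2: The number of values is n = 11.
Step 3: Since n is odd, the median is the middle value at position 6: 66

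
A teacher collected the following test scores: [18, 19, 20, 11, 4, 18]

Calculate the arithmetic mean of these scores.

15

Step 1: Sum all values: 18 + 19 + 20 + 11 + 4 + 18 = 90
Step 2: Count the number of values: n = 6
Step 3: Mean = sum / n = 90 / 6 = 15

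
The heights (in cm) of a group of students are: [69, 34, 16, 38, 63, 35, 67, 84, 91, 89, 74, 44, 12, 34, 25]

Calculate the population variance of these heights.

656.8889

Step 1: Compute the mean: (69 + 34 + 16 + 38 + 63 + 35 + 67 + 84 + 91 + 89 + 74 + 44 + 12 + 34 + 25) / 15 = 51.6667
Step 2: Compute squared deviations from the mean:
  (69 - 51.6667)^2 = 300.4444
  (34 - 51.6667)^2 = 312.1111
  (16 - 51.6667)^2 = 1272.1111
  (38 - 51.6667)^2 = 186.7778
  (63 - 51.6667)^2 = 128.4444
  (35 - 51.6667)^2 = 277.7778
  (67 - 51.6667)^2 = 235.1111
  (84 - 51.6667)^2 = 1045.4444
  (91 - 51.6667)^2 = 1547.1111
  (89 - 51.6667)^2 = 1393.7778
  (74 - 51.6667)^2 = 498.7778
  (44 - 51.6667)^2 = 58.7778
  (12 - 51.6667)^2 = 1573.4444
  (34 - 51.6667)^2 = 312.1111
  (25 - 51.6667)^2 = 711.1111
Step 3: Sum of squared deviations = 9853.3333
Step 4: Population variance = 9853.3333 / 15 = 656.8889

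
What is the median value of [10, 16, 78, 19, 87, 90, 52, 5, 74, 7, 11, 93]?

35.5

Step 1: Sort the data in ascending order: [5, 7, 10, 11, 16, 19, 52, 74, 78, 87, 90, 93]
Step 2: The number of values is n = 12.
Step 3: Since n is even, the median is the average of positions 6 and 7:
  Median = (19 + 52) / 2 = 35.5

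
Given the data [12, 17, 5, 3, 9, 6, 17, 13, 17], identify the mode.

17

Step 1: Count the frequency of each value:
  3: appears 1 time(s)
  5: appears 1 time(s)
  6: appears 1 time(s)
  9: appears 1 time(s)
  12: appears 1 time(s)
  13: appears 1 time(s)
  17: appears 3 time(s)
Step 2: The value 17 appears most frequently (3 times).
Step 3: Mode = 17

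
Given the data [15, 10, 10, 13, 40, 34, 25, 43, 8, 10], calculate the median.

14

Step 1: Sort the data in ascending order: [8, 10, 10, 10, 13, 15, 25, 34, 40, 43]
Step 2: The number of values is n = 10.
Step 3: Since n is even, the median is the average of positions 5 and 6:
  Median = (13 + 15) / 2 = 14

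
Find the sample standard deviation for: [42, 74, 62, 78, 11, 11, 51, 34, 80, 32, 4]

27.8365

Step 1: Compute the mean: 43.5455
Step 2: Sum of squared deviations from the mean: 7748.7273
Step 3: Sample variance = 7748.7273 / 10 = 774.8727
Step 4: Standard deviation = sqrt(774.8727) = 27.8365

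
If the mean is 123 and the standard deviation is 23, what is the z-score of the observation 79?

-1.913

Step 1: Recall the z-score formula: z = (x - mu) / sigma
Step 2: Substitute values: z = (79 - 123) / 23
Step 3: z = -44 / 23 = -1.913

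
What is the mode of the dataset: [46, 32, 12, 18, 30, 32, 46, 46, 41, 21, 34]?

46

Step 1: Count the frequency of each value:
  12: appears 1 time(s)
  18: appears 1 time(s)
  21: appears 1 time(s)
  30: appears 1 time(s)
  32: appears 2 time(s)
  34: appears 1 time(s)
  41: appears 1 time(s)
  46: appears 3 time(s)
Step 2: The value 46 appears most frequently (3 times).
Step 3: Mode = 46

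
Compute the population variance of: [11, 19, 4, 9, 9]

23.84

Step 1: Compute the mean: (11 + 19 + 4 + 9 + 9) / 5 = 10.4
Step 2: Compute squared deviations from the mean:
  (11 - 10.4)^2 = 0.36
  (19 - 10.4)^2 = 73.96
  (4 - 10.4)^2 = 40.96
  (9 - 10.4)^2 = 1.96
  (9 - 10.4)^2 = 1.96
Step 3: Sum of squared deviations = 119.2
Step 4: Population variance = 119.2 / 5 = 23.84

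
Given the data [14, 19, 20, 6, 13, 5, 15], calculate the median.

14

Step 1: Sort the data in ascending order: [5, 6, 13, 14, 15, 19, 20]
Step 2: The number of values is n = 7.
Step 3: Since n is odd, the median is the middle value at position 4: 14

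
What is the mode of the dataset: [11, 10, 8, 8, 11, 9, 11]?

11

Step 1: Count the frequency of each value:
  8: appears 2 time(s)
  9: appears 1 time(s)
  10: appears 1 time(s)
  11: appears 3 time(s)
Step 2: The value 11 appears most frequently (3 times).
Step 3: Mode = 11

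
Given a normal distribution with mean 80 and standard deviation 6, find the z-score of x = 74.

-1

Step 1: Recall the z-score formula: z = (x - mu) / sigma
Step 2: Substitute values: z = (74 - 80) / 6
Step 3: z = -6 / 6 = -1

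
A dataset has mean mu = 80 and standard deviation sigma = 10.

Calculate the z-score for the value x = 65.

-1.5

Step 1: Recall the z-score formula: z = (x - mu) / sigma
Step 2: Substitute values: z = (65 - 80) / 10
Step 3: z = -15 / 10 = -1.5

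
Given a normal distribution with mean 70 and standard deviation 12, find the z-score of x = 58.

-1

Step 1: Recall the z-score formula: z = (x - mu) / sigma
Step 2: Substitute values: z = (58 - 70) / 12
Step 3: z = -12 / 12 = -1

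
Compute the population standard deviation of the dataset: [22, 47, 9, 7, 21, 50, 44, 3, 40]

17.4738

Step 1: Compute the mean: 27
Step 2: Sum of squared deviations from the mean: 2748
Step 3: Population variance = 2748 / 9 = 305.3333
Step 4: Standard deviation = sqrt(305.3333) = 17.4738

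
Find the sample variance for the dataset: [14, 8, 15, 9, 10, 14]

9.0667

Step 1: Compute the mean: (14 + 8 + 15 + 9 + 10 + 14) / 6 = 11.6667
Step 2: Compute squared deviations from the mean:
  (14 - 11.6667)^2 = 5.4444
  (8 - 11.6667)^2 = 13.4444
  (15 - 11.6667)^2 = 11.1111
  (9 - 11.6667)^2 = 7.1111
  (10 - 11.6667)^2 = 2.7778
  (14 - 11.6667)^2 = 5.4444
Step 3: Sum of squared deviations = 45.3333
Step 4: Sample variance = 45.3333 / 5 = 9.0667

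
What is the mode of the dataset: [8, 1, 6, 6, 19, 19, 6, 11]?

6

Step 1: Count the frequency of each value:
  1: appears 1 time(s)
  6: appears 3 time(s)
  8: appears 1 time(s)
  11: appears 1 time(s)
  19: appears 2 time(s)
Step 2: The value 6 appears most frequently (3 times).
Step 3: Mode = 6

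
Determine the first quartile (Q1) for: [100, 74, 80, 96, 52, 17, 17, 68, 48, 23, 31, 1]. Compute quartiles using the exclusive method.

18.5

Step 1: Sort the data: [1, 17, 17, 23, 31, 48, 52, 68, 74, 80, 96, 100]
Step 2: n = 12
Step 3: Using the exclusive quartile method:
  Q1 = 18.5
  Q2 (median) = 50
  Q3 = 78.5
  IQR = Q3 - Q1 = 78.5 - 18.5 = 60
Step 4: Q1 = 18.5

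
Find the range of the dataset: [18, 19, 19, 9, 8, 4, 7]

15

Step 1: Identify the maximum value: max = 19
Step 2: Identify the minimum value: min = 4
Step 3: Range = max - min = 19 - 4 = 15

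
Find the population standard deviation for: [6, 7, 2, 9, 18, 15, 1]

5.8484

Step 1: Compute the mean: 8.2857
Step 2: Sum of squared deviations from the mean: 239.4286
Step 3: Population variance = 239.4286 / 7 = 34.2041
Step 4: Standard deviation = sqrt(34.2041) = 5.8484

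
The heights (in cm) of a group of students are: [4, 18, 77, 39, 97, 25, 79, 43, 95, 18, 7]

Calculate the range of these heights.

93

Step 1: Identify the maximum value: max = 97
Step 2: Identify the minimum value: min = 4
Step 3: Range = max - min = 97 - 4 = 93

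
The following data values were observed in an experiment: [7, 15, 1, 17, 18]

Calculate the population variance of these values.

43.04

Step 1: Compute the mean: (7 + 15 + 1 + 17 + 18) / 5 = 11.6
Step 2: Compute squared deviations from the mean:
  (7 - 11.6)^2 = 21.16
  (15 - 11.6)^2 = 11.56
  (1 - 11.6)^2 = 112.36
  (17 - 11.6)^2 = 29.16
  (18 - 11.6)^2 = 40.96
Step 3: Sum of squared deviations = 215.2
Step 4: Population variance = 215.2 / 5 = 43.04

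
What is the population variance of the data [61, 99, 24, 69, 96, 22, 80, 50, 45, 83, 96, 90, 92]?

682.4852

Step 1: Compute the mean: (61 + 99 + 24 + 69 + 96 + 22 + 80 + 50 + 45 + 83 + 96 + 90 + 92) / 13 = 69.7692
Step 2: Compute squared deviations from the mean:
  (61 - 69.7692)^2 = 76.8994
  (99 - 69.7692)^2 = 854.4379
  (24 - 69.7692)^2 = 2094.8225
  (69 - 69.7692)^2 = 0.5917
  (96 - 69.7692)^2 = 688.0533
  (22 - 69.7692)^2 = 2281.8994
  (80 - 69.7692)^2 = 104.6686
  (50 - 69.7692)^2 = 390.8225
  (45 - 69.7692)^2 = 613.5148
  (83 - 69.7692)^2 = 175.0533
  (96 - 69.7692)^2 = 688.0533
  (90 - 69.7692)^2 = 409.284
  (92 - 69.7692)^2 = 494.2071
Step 3: Sum of squared deviations = 8872.3077
Step 4: Population variance = 8872.3077 / 13 = 682.4852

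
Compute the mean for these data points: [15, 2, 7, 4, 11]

7.8

Step 1: Sum all values: 15 + 2 + 7 + 4 + 11 = 39
Step 2: Count the number of values: n = 5
Step 3: Mean = sum / n = 39 / 5 = 7.8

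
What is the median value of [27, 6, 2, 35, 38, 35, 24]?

27

Step 1: Sort the data in ascending order: [2, 6, 24, 27, 35, 35, 38]
Step 2: The number of values is n = 7.
Step 3: Since n is odd, the median is the middle value at position 4: 27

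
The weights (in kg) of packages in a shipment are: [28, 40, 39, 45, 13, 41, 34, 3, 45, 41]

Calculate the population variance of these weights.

182.69

Step 1: Compute the mean: (28 + 40 + 39 + 45 + 13 + 41 + 34 + 3 + 45 + 41) / 10 = 32.9
Step 2: Compute squared deviations from the mean:
  (28 - 32.9)^2 = 24.01
  (40 - 32.9)^2 = 50.41
  (39 - 32.9)^2 = 37.21
  (45 - 32.9)^2 = 146.41
  (13 - 32.9)^2 = 396.01
  (41 - 32.9)^2 = 65.61
  (34 - 32.9)^2 = 1.21
  (3 - 32.9)^2 = 894.01
  (45 - 32.9)^2 = 146.41
  (41 - 32.9)^2 = 65.61
Step 3: Sum of squared deviations = 1826.9
Step 4: Population variance = 1826.9 / 10 = 182.69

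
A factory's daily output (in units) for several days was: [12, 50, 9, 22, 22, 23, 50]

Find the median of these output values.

22

Step 1: Sort the data in ascending order: [9, 12, 22, 22, 23, 50, 50]
Step 2: The number of values is n = 7.
Step 3: Since n is odd, the median is the middle value at position 4: 22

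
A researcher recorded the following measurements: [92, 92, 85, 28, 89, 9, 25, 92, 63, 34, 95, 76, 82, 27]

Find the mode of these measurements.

92

Step 1: Count the frequency of each value:
  9: appears 1 time(s)
  25: appears 1 time(s)
  27: appears 1 time(s)
  28: appears 1 time(s)
  34: appears 1 time(s)
  63: appears 1 time(s)
  76: appears 1 time(s)
  82: appears 1 time(s)
  85: appears 1 time(s)
  89: appears 1 time(s)
  92: appears 3 time(s)
  95: appears 1 time(s)
Step 2: The value 92 appears most frequently (3 times).
Step 3: Mode = 92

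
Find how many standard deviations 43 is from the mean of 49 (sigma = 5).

-1.2

Step 1: Recall the z-score formula: z = (x - mu) / sigma
Step 2: Substitute values: z = (43 - 49) / 5
Step 3: z = -6 / 5 = -1.2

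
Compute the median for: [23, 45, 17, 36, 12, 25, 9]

23

Step 1: Sort the data in ascending order: [9, 12, 17, 23, 25, 36, 45]
Step 2: The number of values is n = 7.
Step 3: Since n is odd, the median is the middle value at position 4: 23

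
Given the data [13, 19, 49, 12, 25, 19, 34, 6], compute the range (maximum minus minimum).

43

Step 1: Identify the maximum value: max = 49
Step 2: Identify the minimum value: min = 6
Step 3: Range = max - min = 49 - 6 = 43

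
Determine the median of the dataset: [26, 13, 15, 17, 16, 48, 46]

17

Step 1: Sort the data in ascending order: [13, 15, 16, 17, 26, 46, 48]
Step 2: The number of values is n = 7.
Step 3: Since n is odd, the median is the middle value at position 4: 17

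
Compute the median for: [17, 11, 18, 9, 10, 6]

10.5

Step 1: Sort the data in ascending order: [6, 9, 10, 11, 17, 18]
Step 2: The number of values is n = 6.
Step 3: Since n is even, the median is the average of positions 3 and 4:
  Median = (10 + 11) / 2 = 10.5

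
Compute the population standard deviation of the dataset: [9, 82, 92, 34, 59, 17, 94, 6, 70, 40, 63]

30.7671

Step 1: Compute the mean: 51.4545
Step 2: Sum of squared deviations from the mean: 10412.7273
Step 3: Population variance = 10412.7273 / 11 = 946.6116
Step 4: Standard deviation = sqrt(946.6116) = 30.7671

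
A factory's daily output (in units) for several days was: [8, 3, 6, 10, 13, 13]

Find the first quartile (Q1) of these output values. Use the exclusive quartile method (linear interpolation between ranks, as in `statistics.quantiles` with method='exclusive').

5.25

Step 1: Sort the data: [3, 6, 8, 10, 13, 13]
Step 2: n = 6
Step 3: Using the exclusive quartile method:
  Q1 = 5.25
  Q2 (median) = 9
  Q3 = 13
  IQR = Q3 - Q1 = 13 - 5.25 = 7.75
Step 4: Q1 = 5.25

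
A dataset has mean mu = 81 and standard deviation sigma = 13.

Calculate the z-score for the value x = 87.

0.4615

Step 1: Recall the z-score formula: z = (x - mu) / sigma
Step 2: Substitute values: z = (87 - 81) / 13
Step 3: z = 6 / 13 = 0.4615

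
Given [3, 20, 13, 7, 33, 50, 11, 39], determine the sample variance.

283.7143

Step 1: Compute the mean: (3 + 20 + 13 + 7 + 33 + 50 + 11 + 39) / 8 = 22
Step 2: Compute squared deviations from the mean:
  (3 - 22)^2 = 361
  (20 - 22)^2 = 4
  (13 - 22)^2 = 81
  (7 - 22)^2 = 225
  (33 - 22)^2 = 121
  (50 - 22)^2 = 784
  (11 - 22)^2 = 121
  (39 - 22)^2 = 289
Step 3: Sum of squared deviations = 1986
Step 4: Sample variance = 1986 / 7 = 283.7143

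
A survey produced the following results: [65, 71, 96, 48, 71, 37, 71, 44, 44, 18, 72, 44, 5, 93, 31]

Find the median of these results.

48

Step 1: Sort the data in ascending order: [5, 18, 31, 37, 44, 44, 44, 48, 65, 71, 71, 71, 72, 93, 96]
Step 2: The number of values is n = 15.
Step 3: Since n is odd, the median is the middle value at position 8: 48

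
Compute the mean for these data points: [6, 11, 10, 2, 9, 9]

7.8333

Step 1: Sum all values: 6 + 11 + 10 + 2 + 9 + 9 = 47
Step 2: Count the number of values: n = 6
Step 3: Mean = sum / n = 47 / 6 = 7.8333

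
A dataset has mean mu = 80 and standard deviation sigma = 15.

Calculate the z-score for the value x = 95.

1

Step 1: Recall the z-score formula: z = (x - mu) / sigma
Step 2: Substitute values: z = (95 - 80) / 15
Step 3: z = 15 / 15 = 1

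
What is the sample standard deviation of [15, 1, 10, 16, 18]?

6.8191

Step 1: Compute the mean: 12
Step 2: Sum of squared deviations from the mean: 186
Step 3: Sample variance = 186 / 4 = 46.5
Step 4: Standard deviation = sqrt(46.5) = 6.8191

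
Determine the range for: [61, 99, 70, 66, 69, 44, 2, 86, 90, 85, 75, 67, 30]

97

Step 1: Identify the maximum value: max = 99
Step 2: Identify the minimum value: min = 2
Step 3: Range = max - min = 99 - 2 = 97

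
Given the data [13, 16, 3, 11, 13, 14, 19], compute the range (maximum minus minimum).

16

Step 1: Identify the maximum value: max = 19
Step 2: Identify the minimum value: min = 3
Step 3: Range = max - min = 19 - 3 = 16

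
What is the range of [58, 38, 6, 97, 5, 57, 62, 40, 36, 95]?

92

Step 1: Identify the maximum value: max = 97
Step 2: Identify the minimum value: min = 5
Step 3: Range = max - min = 97 - 5 = 92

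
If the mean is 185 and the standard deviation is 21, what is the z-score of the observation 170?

-0.7143

Step 1: Recall the z-score formula: z = (x - mu) / sigma
Step 2: Substitute values: z = (170 - 185) / 21
Step 3: z = -15 / 21 = -0.7143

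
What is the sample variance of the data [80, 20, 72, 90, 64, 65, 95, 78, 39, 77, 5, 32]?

833.8409

Step 1: Compute the mean: (80 + 20 + 72 + 90 + 64 + 65 + 95 + 78 + 39 + 77 + 5 + 32) / 12 = 59.75
Step 2: Compute squared deviations from the mean:
  (80 - 59.75)^2 = 410.0625
  (20 - 59.75)^2 = 1580.0625
  (72 - 59.75)^2 = 150.0625
  (90 - 59.75)^2 = 915.0625
  (64 - 59.75)^2 = 18.0625
  (65 - 59.75)^2 = 27.5625
  (95 - 59.75)^2 = 1242.5625
  (78 - 59.75)^2 = 333.0625
  (39 - 59.75)^2 = 430.5625
  (77 - 59.75)^2 = 297.5625
  (5 - 59.75)^2 = 2997.5625
  (32 - 59.75)^2 = 770.0625
Step 3: Sum of squared deviations = 9172.25
Step 4: Sample variance = 9172.25 / 11 = 833.8409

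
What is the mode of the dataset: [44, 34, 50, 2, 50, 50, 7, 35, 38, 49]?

50

Step 1: Count the frequency of each value:
  2: appears 1 time(s)
  7: appears 1 time(s)
  34: appears 1 time(s)
  35: appears 1 time(s)
  38: appears 1 time(s)
  44: appears 1 time(s)
  49: appears 1 time(s)
  50: appears 3 time(s)
Step 2: The value 50 appears most frequently (3 times).
Step 3: Mode = 50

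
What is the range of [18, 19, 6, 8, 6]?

13

Step 1: Identify the maximum value: max = 19
Step 2: Identify the minimum value: min = 6
Step 3: Range = max - min = 19 - 6 = 13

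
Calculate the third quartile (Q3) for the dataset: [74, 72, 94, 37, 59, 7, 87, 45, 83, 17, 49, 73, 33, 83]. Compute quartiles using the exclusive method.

83

Step 1: Sort the data: [7, 17, 33, 37, 45, 49, 59, 72, 73, 74, 83, 83, 87, 94]
Step 2: n = 14
Step 3: Using the exclusive quartile method:
  Q1 = 36
  Q2 (median) = 65.5
  Q3 = 83
  IQR = Q3 - Q1 = 83 - 36 = 47
Step 4: Q3 = 83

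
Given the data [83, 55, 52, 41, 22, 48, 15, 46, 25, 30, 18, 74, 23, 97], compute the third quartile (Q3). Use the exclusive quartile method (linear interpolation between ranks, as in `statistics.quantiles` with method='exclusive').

59.75

Step 1: Sort the data: [15, 18, 22, 23, 25, 30, 41, 46, 48, 52, 55, 74, 83, 97]
Step 2: n = 14
Step 3: Using the exclusive quartile method:
  Q1 = 22.75
  Q2 (median) = 43.5
  Q3 = 59.75
  IQR = Q3 - Q1 = 59.75 - 22.75 = 37
Step 4: Q3 = 59.75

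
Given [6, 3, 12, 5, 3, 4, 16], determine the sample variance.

25.3333

Step 1: Compute the mean: (6 + 3 + 12 + 5 + 3 + 4 + 16) / 7 = 7
Step 2: Compute squared deviations from the mean:
  (6 - 7)^2 = 1
  (3 - 7)^2 = 16
  (12 - 7)^2 = 25
  (5 - 7)^2 = 4
  (3 - 7)^2 = 16
  (4 - 7)^2 = 9
  (16 - 7)^2 = 81
Step 3: Sum of squared deviations = 152
Step 4: Sample variance = 152 / 6 = 25.3333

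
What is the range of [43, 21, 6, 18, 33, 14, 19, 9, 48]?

42

Step 1: Identify the maximum value: max = 48
Step 2: Identify the minimum value: min = 6
Step 3: Range = max - min = 48 - 6 = 42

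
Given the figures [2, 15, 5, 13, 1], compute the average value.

7.2

Step 1: Sum all values: 2 + 15 + 5 + 13 + 1 = 36
Step 2: Count the number of values: n = 5
Step 3: Mean = sum / n = 36 / 5 = 7.2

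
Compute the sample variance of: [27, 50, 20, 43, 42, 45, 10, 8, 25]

244.5

Step 1: Compute the mean: (27 + 50 + 20 + 43 + 42 + 45 + 10 + 8 + 25) / 9 = 30
Step 2: Compute squared deviations from the mean:
  (27 - 30)^2 = 9
  (50 - 30)^2 = 400
  (20 - 30)^2 = 100
  (43 - 30)^2 = 169
  (42 - 30)^2 = 144
  (45 - 30)^2 = 225
  (10 - 30)^2 = 400
  (8 - 30)^2 = 484
  (25 - 30)^2 = 25
Step 3: Sum of squared deviations = 1956
Step 4: Sample variance = 1956 / 8 = 244.5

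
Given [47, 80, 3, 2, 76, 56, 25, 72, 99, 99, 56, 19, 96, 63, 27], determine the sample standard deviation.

33.3052

Step 1: Compute the mean: 54.6667
Step 2: Sum of squared deviations from the mean: 15529.3333
Step 3: Sample variance = 15529.3333 / 14 = 1109.2381
Step 4: Standard deviation = sqrt(1109.2381) = 33.3052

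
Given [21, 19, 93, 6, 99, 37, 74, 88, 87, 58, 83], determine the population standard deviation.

32.3289

Step 1: Compute the mean: 60.4545
Step 2: Sum of squared deviations from the mean: 11496.7273
Step 3: Population variance = 11496.7273 / 11 = 1045.157
Step 4: Standard deviation = sqrt(1045.157) = 32.3289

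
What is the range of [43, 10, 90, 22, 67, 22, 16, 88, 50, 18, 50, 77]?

80

Step 1: Identify the maximum value: max = 90
Step 2: Identify the minimum value: min = 10
Step 3: Range = max - min = 90 - 10 = 80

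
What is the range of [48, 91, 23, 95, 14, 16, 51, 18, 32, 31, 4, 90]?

91

Step 1: Identify the maximum value: max = 95
Step 2: Identify the minimum value: min = 4
Step 3: Range = max - min = 95 - 4 = 91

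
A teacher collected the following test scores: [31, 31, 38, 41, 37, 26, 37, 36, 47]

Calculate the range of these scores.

21

Step 1: Identify the maximum value: max = 47
Step 2: Identify the minimum value: min = 26
Step 3: Range = max - min = 47 - 26 = 21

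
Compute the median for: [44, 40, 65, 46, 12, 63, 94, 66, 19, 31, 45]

45

Step 1: Sort the data in ascending order: [12, 19, 31, 40, 44, 45, 46, 63, 65, 66, 94]
Step 2: The number of values is n = 11.
Step 3: Since n is odd, the median is the middle value at position 6: 45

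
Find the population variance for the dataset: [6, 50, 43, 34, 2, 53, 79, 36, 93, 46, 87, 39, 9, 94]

893.0663

Step 1: Compute the mean: (6 + 50 + 43 + 34 + 2 + 53 + 79 + 36 + 93 + 46 + 87 + 39 + 9 + 94) / 14 = 47.9286
Step 2: Compute squared deviations from the mean:
  (6 - 47.9286)^2 = 1758.0051
  (50 - 47.9286)^2 = 4.2908
  (43 - 47.9286)^2 = 24.2908
  (34 - 47.9286)^2 = 194.0051
  (2 - 47.9286)^2 = 2109.4337
  (53 - 47.9286)^2 = 25.7194
  (79 - 47.9286)^2 = 965.4337
  (36 - 47.9286)^2 = 142.2908
  (93 - 47.9286)^2 = 2031.4337
  (46 - 47.9286)^2 = 3.7194
  (87 - 47.9286)^2 = 1526.5765
  (39 - 47.9286)^2 = 79.7194
  (9 - 47.9286)^2 = 1515.4337
  (94 - 47.9286)^2 = 2122.5765
Step 3: Sum of squared deviations = 12502.9286
Step 4: Population variance = 12502.9286 / 14 = 893.0663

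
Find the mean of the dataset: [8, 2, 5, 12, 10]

7.4

Step 1: Sum all values: 8 + 2 + 5 + 12 + 10 = 37
Step 2: Count the number of values: n = 5
Step 3: Mean = sum / n = 37 / 5 = 7.4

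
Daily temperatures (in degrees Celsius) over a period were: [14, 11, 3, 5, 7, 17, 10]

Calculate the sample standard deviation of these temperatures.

4.9618

Step 1: Compute the mean: 9.5714
Step 2: Sum of squared deviations from the mean: 147.7143
Step 3: Sample variance = 147.7143 / 6 = 24.619
Step 4: Standard deviation = sqrt(24.619) = 4.9618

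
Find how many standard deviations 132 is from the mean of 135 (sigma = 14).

-0.2143

Step 1: Recall the z-score formula: z = (x - mu) / sigma
Step 2: Substitute values: z = (132 - 135) / 14
Step 3: z = -3 / 14 = -0.2143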